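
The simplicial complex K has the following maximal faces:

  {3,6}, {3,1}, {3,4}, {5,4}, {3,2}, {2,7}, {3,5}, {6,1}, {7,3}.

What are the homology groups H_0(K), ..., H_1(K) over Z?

Fix the vertex order 1 < 2 < 3 < 4 < 5 < 6 < 7 and write every simplex with vertices in increasing order. Then dim K = 1 and the simplices of K are:

  0-simplices (7): [1], [2], [3], [4], [5], [6], [7]
  1-simplices (9): [1,3], [1,6], [2,3], [2,7], [3,4], [3,5], [3,6], [3,7], [4,5]

so the chain groups are C_0 ≅ Z^7, C_1 ≅ Z^9.

Boundary ∂_1: C_1 → C_0 is given by ∂[p,q] = [q] − [p]. For instance
  ∂[1,6] = [6] − [1].
As a 7×9 matrix over Z this has rank 6, with invariant factors (1,1,1,1,1,1).

Now H_k = ker ∂_k / im ∂_{k+1}, so:

  H_0: rank C_0 − rank ∂_1 = 7 − 6 = 1, and the invariant factors of ∂_1 are all 1, so H_0 = Z.
  H_1: rank ker ∂_1 − rank ∂_2 = (9 − 6) − 0 = 3, and there is no ∂_2, so H_1 = Z^3.

As a check, the Euler characteristic is 7 − 9 = -2, which agrees with 1 − 3 = -2.
(K is a triangulation of a wedge of 3 circles.)

H_0 ≅ Z,  H_1 ≅ Z^3.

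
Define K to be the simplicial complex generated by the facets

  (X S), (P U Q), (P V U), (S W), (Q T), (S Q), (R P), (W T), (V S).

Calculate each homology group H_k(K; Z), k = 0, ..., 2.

H_0 = Z,  H_1 = Z^2,  H_2 = 0.

Fix the vertex order P < Q < R < S < T < U < V < W < X and write every simplex with vertices in increasing order. Then dim K = 2 and the simplices of K are:

  0-simplices (9): P, Q, R, S, T, U, V, W, X
  1-simplices (12): PQ, PR, PU, PV, QS, QT, QU, SV, SW, SX, TW, UV
  2-simplices (2): PQU, PUV

Hence C_0 ≅ Z^9, C_1 ≅ Z^12, C_2 ≅ Z^2.

∂_1: C_1 → C_0 sends each edge [p,q] (with p < q) to q − p.
As a 9×12 matrix over Z this has rank 8, with invariant factors (1,1,1,1,1,1,1,1).

∂_2: C_2 → C_1 sends each 2-simplex [p,q,r] to [q,r] − [p,r] + [p,q]. For instance
  ∂PQU = QU − PU + PQ,
  ∂PUV = UV − PV + PU.
The 12×2 boundary matrix has rank 2 and Smith normal form diag(1,1).

Computing H_k = (kernel of ∂_k) / (image of ∂_{k+1}):

  H_0: rank C_0 − rank ∂_1 = 9 − 8 = 1, and the invariant factors of ∂_1 are all 1, so H_0 ≅ Z.
  H_1: rank ker ∂_1 − rank ∂_2 = (12 − 8) − 2 = 2, and the invariant factors of ∂_2 are all 1, so H_1 ≅ Z^2.
  H_2: rank ker ∂_2 − rank ∂_3 = (2 − 2) − 0 = 0, and there is no ∂_3, so H_2 ≅ 0.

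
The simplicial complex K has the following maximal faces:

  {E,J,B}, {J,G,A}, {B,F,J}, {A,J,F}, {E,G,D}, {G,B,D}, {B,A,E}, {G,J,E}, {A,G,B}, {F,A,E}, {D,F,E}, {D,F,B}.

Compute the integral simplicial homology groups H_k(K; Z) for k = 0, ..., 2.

Take the total order A < B < D < E < F < G < J on the vertex set. Then K (dimension 2) consists of the simplices:

  0-simplices (7): A, B, D, E, F, G, J
  1-simplices (18): AB, AE, AF, AG, AJ, BD, BE, BF, BG, BJ, DE, DF, DG, EF, EG, EJ, FJ, GJ
  2-simplices (12): ABE, ABG, AEF, AFJ, AGJ, BDF, BDG, BEJ, BFJ, DEF, DEG, EGJ

Hence C_0 ≅ Z^7, C_1 ≅ Z^18, C_2 ≅ Z^12.

∂_1: C_1 → C_0 maps an edge to its endpoints' difference, ∂[p,q] = q − p. For instance
  ∂AF = F − A.
The 7×18 boundary matrix has rank 6 and Smith normal form diag(1,1,1,1,1,1).

∂_2: C_2 → C_1 sends each 2-simplex [p,q,r] to [q,r] − [p,r] + [p,q]. For instance
  ∂EGJ = GJ − EJ + EG,
  ∂ABE = BE − AE + AB.
As a 18×12 matrix over Z this has rank 12, with invariant factors (1,1,1,1,1,1,1,1,1,1,1,2).

Now H_k = ker ∂_k / im ∂_{k+1}, so:

  H_0: rank C_0 − rank ∂_1 = 7 − 6 = 1, and the invariant factors of ∂_1 are all 1, so H_0 = Z.
  H_1: rank ker ∂_1 − rank ∂_2 = (18 − 6) − 12 = 0, and ∂_2 has invariant factor 2 > 1, so H_1 = Z/2.
  H_2: rank ker ∂_2 − rank ∂_3 = (12 − 12) − 0 = 0, and there is no ∂_3, so H_2 = 0.

H_0 = Z,  H_1 = Z/2,  H_2 = 0.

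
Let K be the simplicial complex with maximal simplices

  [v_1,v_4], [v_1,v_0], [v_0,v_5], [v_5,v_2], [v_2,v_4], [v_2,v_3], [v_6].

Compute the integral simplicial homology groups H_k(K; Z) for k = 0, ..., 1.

H_0 = Z^2,  H_1 = Z.

We work with the vertex ordering v_0 < v_1 < v_2 < v_3 < v_4 < v_5 < v_6. The simplices of K, each written with vertices in increasing order, are:

  0-simplices (7): [v_0], [v_1], [v_2], [v_3], [v_4], [v_5], [v_6]
  1-simplices (6): [v_0,v_1], [v_0,v_5], [v_1,v_4], [v_2,v_3], [v_2,v_4], [v_2,v_5]

giving chain groups C_0 ≅ Z^7, C_1 ≅ Z^6.

∂_1: C_1 → C_0 maps an edge to its endpoints' difference, ∂[p,q] = q − p.
The resulting 7×6 matrix has rank 5, and its Smith normal form has invariant factors (1,1,1,1,1).

Now H_k = ker ∂_k / im ∂_{k+1}, so:

  H_0: rank C_0 − rank ∂_1 = 7 − 5 = 2, and the invariant factors of ∂_1 are all 1, so H_0 = Z^2.
  H_1: rank ker ∂_1 − rank ∂_2 = (6 − 5) − 0 = 1, and there is no ∂_2, so H_1 = Z.

As a check, the Euler characteristic is 7 − 6 = 1, which agrees with 2 − 1 = 1.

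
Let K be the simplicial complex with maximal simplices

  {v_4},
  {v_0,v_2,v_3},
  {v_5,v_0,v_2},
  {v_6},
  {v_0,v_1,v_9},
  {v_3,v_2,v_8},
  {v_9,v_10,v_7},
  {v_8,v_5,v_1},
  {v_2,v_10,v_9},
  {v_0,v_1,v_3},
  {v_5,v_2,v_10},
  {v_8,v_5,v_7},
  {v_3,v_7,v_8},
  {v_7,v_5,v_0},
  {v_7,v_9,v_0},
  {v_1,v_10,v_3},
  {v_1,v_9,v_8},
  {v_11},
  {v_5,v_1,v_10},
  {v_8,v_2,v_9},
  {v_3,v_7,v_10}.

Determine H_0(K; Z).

Order the vertices as v_0 < v_1 < v_2 < v_3 < v_4 < v_5 < v_6 < v_7 < v_8 < v_9 < v_10 < v_11. Listing each simplex with vertices in this order, K has dimension 2 with simplices:

  0-simplices (12): [v_0], [v_1], [v_2], [v_3], [v_4], [v_5], [v_6], [v_7], [v_8], [v_9], [v_10], [v_11]
  1-simplices (27): (27 of them)
  2-simplices (18): (18 of them)

so the chain groups are C_0 ≅ Z^12, C_1 ≅ Z^27, C_2 ≅ Z^18.

The boundary map ∂_1: C_1 → C_0 is given by ∂[p,q] = [q] − [p]. For instance
  ∂[v_1,v_5] = [v_5] − [v_1].
The 12×27 boundary matrix has rank 8 and Smith normal form diag(1,1,1,1,1,1,1,1).

Boundary ∂_2: C_2 → C_1 acts by ∂[p,q,r] = [q,r] − [p,r] + [p,q]. For instance
  ∂[v_0,v_1,v_3] = [v_1,v_3] − [v_0,v_3] + [v_0,v_1],
  ∂[v_0,v_1,v_9] = [v_1,v_9] − [v_0,v_9] + [v_0,v_1].
The 27×18 boundary matrix has rank 17 and Smith normal form diag(1,1,1,1,1,1,1,1,1,1,1,1,1,1,1,1,1).

From H_k ≅ ker(∂_k) / im(∂_{k+1}) we obtain:

  H_0: rank C_0 − rank ∂_1 = 12 − 8 = 4, and the invariant factors of ∂_1 are all 1, so H_0 ≅ Z^4.

H_0 = Z^4.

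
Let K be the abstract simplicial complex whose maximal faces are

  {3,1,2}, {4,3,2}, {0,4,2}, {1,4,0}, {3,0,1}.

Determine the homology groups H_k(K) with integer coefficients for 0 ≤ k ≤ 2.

H_0 ≅ Z,  H_1 ≅ Z,  H_2 = 0.

We work with the vertex ordering 0 < 1 < 2 < 3 < 4. The simplices of K, each written with vertices in increasing order, are:

  0-simplices (5): [0], [1], [2], [3], [4]
  1-simplices (10): [0,1], [0,2], [0,3], [0,4], [1,2], [1,3], [1,4], [2,3], [2,4], [3,4]
  2-simplices (5): [0,1,3], [0,1,4], [0,2,4], [1,2,3], [2,3,4]

Hence C_0 ≅ Z^5, C_1 ≅ Z^10, C_2 ≅ Z^5.

∂_1: C_1 → C_0 maps an edge to its endpoints' difference, ∂[p,q] = q − p.
The 5×10 boundary matrix has rank 4 and Smith normal form diag(1,1,1,1).

Boundary ∂_2: C_2 → C_1 sends each 2-simplex [p,q,r] to [q,r] − [p,r] + [p,q]. For instance
  ∂[0,2,4] = [2,4] − [0,4] + [0,2],
  ∂[1,2,3] = [2,3] − [1,3] + [1,2].
The 10×5 boundary matrix has rank 5 and Smith normal form diag(1,1,1,1,1).

From H_k ≅ ker(∂_k) / im(∂_{k+1}) we obtain:

  H_0: rank C_0 − rank ∂_1 = 5 − 4 = 1, and the invariant factors of ∂_1 are all 1, so H_0 = Z.
  H_1: rank ker ∂_1 − rank ∂_2 = (10 − 4) − 5 = 1, and the invariant factors of ∂_2 are all 1, so H_1 = Z.
  H_2: rank ker ∂_2 − rank ∂_3 = (5 − 5) − 0 = 0, and there is no ∂_3, so H_2 = 0.

(K is a triangulation of the Möbius band.)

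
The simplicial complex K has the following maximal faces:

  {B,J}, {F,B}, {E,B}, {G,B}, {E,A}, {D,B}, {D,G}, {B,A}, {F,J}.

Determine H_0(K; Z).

We work with the vertex ordering A < B < D < E < F < G < J. The simplices of K, each written with vertices in increasing order, are:

  0-simplices (7): A, B, D, E, F, G, J
  1-simplices (9): AB, AE, BD, BE, BF, BG, BJ, DG, FJ

Hence C_0 ≅ Z^7, C_1 ≅ Z^9.

∂_1: C_1 → C_0 is given by ∂[p,q] = [q] − [p].
The 7×9 boundary matrix has rank 6 and Smith normal form diag(1,1,1,1,1,1).

Reading off H_k = ker ∂_k / im ∂_{k+1}:

  H_0: rank C_0 − rank ∂_1 = 7 − 6 = 1, and the invariant factors of ∂_1 are all 1, so H_0 = Z.

H_0 ≅ Z.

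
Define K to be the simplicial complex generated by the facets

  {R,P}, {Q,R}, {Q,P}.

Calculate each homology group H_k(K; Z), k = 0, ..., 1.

H_0 = Z,  H_1 = Z.

Take the total order P < Q < R on the vertex set. Then K (dimension 1) consists of the simplices:

  0-simplices (3): P, Q, R
  1-simplices (3): PQ, PR, QR

Hence C_0 ≅ Z^3, C_1 ≅ Z^3.

∂_1: C_1 → C_0 sends each edge [p,q] (with p < q) to q − p.
The 3×3 boundary matrix has rank 2 and Smith normal form diag(1,1).

Computing H_k = (kernel of ∂_k) / (image of ∂_{k+1}):

  H_0: rank C_0 − rank ∂_1 = 3 − 2 = 1, and the invariant factors of ∂_1 are all 1, so H_0 = Z.
  H_1: rank ker ∂_1 − rank ∂_2 = (3 − 2) − 0 = 1, and there is no ∂_2, so H_1 = Z.

As a check, the Euler characteristic is 3 − 3 = 0, which agrees with 1 − 1 = 0.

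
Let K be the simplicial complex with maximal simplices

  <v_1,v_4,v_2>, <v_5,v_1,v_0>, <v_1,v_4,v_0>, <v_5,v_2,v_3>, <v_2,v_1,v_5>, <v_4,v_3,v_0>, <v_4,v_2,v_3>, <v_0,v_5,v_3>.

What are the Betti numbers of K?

b_0 = 1, b_1 = 0, b_2 = 1.

Take the total order v_0 < v_1 < v_2 < v_3 < v_4 < v_5 on the vertex set. Then K (dimension 2) consists of the simplices:

  0-simplices (6): [v_0], [v_1], [v_2], [v_3], [v_4], [v_5]
  1-simplices (12): [v_0,v_1], [v_0,v_3], [v_0,v_4], [v_0,v_5], [v_1,v_2], [v_1,v_4], [v_1,v_5], [v_2,v_3], [v_2,v_4], [v_2,v_5], [v_3,v_4], [v_3,v_5]
  2-simplices (8): [v_0,v_1,v_4], [v_0,v_1,v_5], [v_0,v_3,v_4], [v_0,v_3,v_5], [v_1,v_2,v_4], [v_1,v_2,v_5], [v_2,v_3,v_4], [v_2,v_3,v_5]

so the chain groups are C_0 ≅ Z^6, C_1 ≅ Z^12, C_2 ≅ Z^8.

∂_1: C_1 → C_0 is given by ∂[p,q] = [q] − [p].
The 6×12 boundary matrix has rank 5 and Smith normal form diag(1,1,1,1,1).

Boundary ∂_2: C_2 → C_1 acts by ∂[p,q,r] = [q,r] − [p,r] + [p,q]. For instance
  ∂[v_2,v_3,v_4] = [v_3,v_4] − [v_2,v_4] + [v_2,v_3],
  ∂[v_1,v_2,v_4] = [v_2,v_4] − [v_1,v_4] + [v_1,v_2].
The 12×8 boundary matrix has rank 7 and Smith normal form diag(1,1,1,1,1,1,1).

From H_k ≅ ker(∂_k) / im(∂_{k+1}) we obtain:

  H_0: rank C_0 − rank ∂_1 = 6 − 5 = 1, and the invariant factors of ∂_1 are all 1, so H_0 ≅ Z.
  H_1: rank ker ∂_1 − rank ∂_2 = (12 − 5) − 7 = 0, and the invariant factors of ∂_2 are all 1, so H_1 ≅ 0.
  H_2: rank ker ∂_2 − rank ∂_3 = (8 − 7) − 0 = 1, and there is no ∂_3, so H_2 ≅ Z.

As a check, the Euler characteristic is 6 − 12 + 8 = 2, which agrees with 1 − 0 + 1 = 2.
(K is a triangulation of the 2-sphere S^2.)

Hence the Betti numbers are b_0 = 1, b_1 = 0, b_2 = 1.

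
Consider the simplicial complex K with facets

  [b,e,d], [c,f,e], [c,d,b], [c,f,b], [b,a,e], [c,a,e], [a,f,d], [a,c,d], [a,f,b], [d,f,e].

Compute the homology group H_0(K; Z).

H_0 ≅ Z.

Order the vertices as a < b < c < d < e < f. Listing each simplex with vertices in this order, K has dimension 2 with simplices:

  0-simplices (6): a, b, c, d, e, f
  1-simplices (15): ab, ac, ad, ae, af, bc, bd, be, bf, cd, ce, cf, de, df, ef
  2-simplices (10): abe, abf, acd, ace, adf, bcd, bcf, bde, cef, def

Hence C_0 ≅ Z^6, C_1 ≅ Z^15, C_2 ≅ Z^10.

Boundary ∂_1: C_1 → C_0 sends each edge [p,q] (with p < q) to q − p. For instance
  ∂ce = e − c.
The 6×15 boundary matrix has rank 5 and Smith normal form diag(1,1,1,1,1).

∂_2: C_2 → C_1 maps a triangle to the signed sum of its edges. For instance
  ∂abe = be − ae + ab,
  ∂adf = df − af + ad.
The 15×10 boundary matrix has rank 10 and Smith normal form diag(1,1,1,1,1,1,1,1,1,2).

Reading off H_k = ker ∂_k / im ∂_{k+1}:

  H_0: rank C_0 − rank ∂_1 = 6 − 5 = 1, and the invariant factors of ∂_1 are all 1, so H_0 = Z.

(K is a triangulation of the real projective plane RP^2.)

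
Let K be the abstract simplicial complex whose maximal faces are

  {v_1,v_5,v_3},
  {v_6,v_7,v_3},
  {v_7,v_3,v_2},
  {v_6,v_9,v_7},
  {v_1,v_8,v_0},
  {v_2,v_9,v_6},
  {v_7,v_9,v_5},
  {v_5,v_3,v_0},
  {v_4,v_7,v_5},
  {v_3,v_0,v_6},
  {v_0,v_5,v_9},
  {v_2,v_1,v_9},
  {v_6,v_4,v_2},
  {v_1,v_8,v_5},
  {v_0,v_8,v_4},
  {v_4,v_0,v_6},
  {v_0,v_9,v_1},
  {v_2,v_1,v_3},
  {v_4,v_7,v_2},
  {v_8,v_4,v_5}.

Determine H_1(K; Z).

H_1 = Z ⊕ Z/2.

We work with the vertex ordering v_0 < v_1 < v_2 < v_3 < v_4 < v_5 < v_6 < v_7 < v_8 < v_9. The simplices of K, each written with vertices in increasing order, are:

  0-simplices (10): [v_0], [v_1], [v_2], [v_3], [v_4], [v_5], [v_6], [v_7], [v_8], [v_9]
  1-simplices (30): (30 of them)
  2-simplices (20): (20 of them)

Hence C_0 ≅ Z^10, C_1 ≅ Z^30, C_2 ≅ Z^20.

Boundary ∂_1: C_1 → C_0 maps an edge to its endpoints' difference, ∂[p,q] = q − p. For instance
  ∂[v_3,v_5] = [v_5] − [v_3].
As a 10×30 matrix over Z this has rank 9, with invariant factors (1,1,1,1,1,1,1,1,1).

∂_2: C_2 → C_1 acts by ∂[p,q,r] = [q,r] − [p,r] + [p,q]. For instance
  ∂[v_0,v_5,v_9] = [v_5,v_9] − [v_0,v_9] + [v_0,v_5],
  ∂[v_1,v_3,v_5] = [v_3,v_5] − [v_1,v_5] + [v_1,v_3].
The resulting 30×20 matrix has rank 20, and its Smith normal form has invariant factors (1,1,1,1,1,1,1,1,1,1,1,1,1,1,1,1,1,1,1,2).

Computing H_k = (kernel of ∂_k) / (image of ∂_{k+1}):

  H_1: rank ker ∂_1 − rank ∂_2 = (30 − 9) − 20 = 1, and ∂_2 has invariant factor 2 > 1, so H_1 ≅ Z ⊕ Z/2.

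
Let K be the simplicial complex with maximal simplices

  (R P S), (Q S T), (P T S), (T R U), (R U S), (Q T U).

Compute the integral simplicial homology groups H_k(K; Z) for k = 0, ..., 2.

Order the vertices as P < Q < R < S < T < U. Listing each simplex with vertices in this order, K has dimension 2 with simplices:

  0-simplices (6): P, Q, R, S, T, U
  1-simplices (12): PR, PS, PT, QS, QT, QU, RS, RT, RU, ST, SU, TU
  2-simplices (6): PRS, PST, QST, QTU, RSU, RTU

Hence C_0 ≅ Z^6, C_1 ≅ Z^12, C_2 ≅ Z^6.

The boundary map ∂_1: C_1 → C_0 sends each edge [p,q] (with p < q) to q − p.
The 6×12 boundary matrix has rank 5 and Smith normal form diag(1,1,1,1,1).

∂_2: C_2 → C_1 maps a triangle to the signed sum of its edges. For instance
  ∂RSU = SU − RU + RS,
  ∂RTU = TU − RU + RT.
The resulting 12×6 matrix has rank 6, and its Smith normal form has invariant factors (1,1,1,1,1,1).

From H_k ≅ ker(∂_k) / im(∂_{k+1}) we obtain:

  H_0: rank C_0 − rank ∂_1 = 6 − 5 = 1, and the invariant factors of ∂_1 are all 1, so H_0 = Z.
  H_1: rank ker ∂_1 − rank ∂_2 = (12 − 5) − 6 = 1, and the invariant factors of ∂_2 are all 1, so H_1 = Z.
  H_2: rank ker ∂_2 − rank ∂_3 = (6 − 6) − 0 = 0, and there is no ∂_3, so H_2 = 0.

As a check, the Euler characteristic is 6 − 12 + 6 = 0, which agrees with 1 − 1 + 0 = 0.

H_0 ≅ Z,  H_1 ≅ Z,  H_2 = 0.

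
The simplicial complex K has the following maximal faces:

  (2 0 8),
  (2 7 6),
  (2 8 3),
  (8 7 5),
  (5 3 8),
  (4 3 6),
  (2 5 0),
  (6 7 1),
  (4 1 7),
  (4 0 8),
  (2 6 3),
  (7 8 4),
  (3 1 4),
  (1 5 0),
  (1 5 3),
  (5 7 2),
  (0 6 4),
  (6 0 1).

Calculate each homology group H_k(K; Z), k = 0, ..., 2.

Take the total order 0 < 1 < 2 < 3 < 4 < 5 < 6 < 7 < 8 on the vertex set. Then K (dimension 2) consists of the simplices:

  0-simplices (9): [0], [1], [2], [3], [4], [5], [6], [7], [8]
  1-simplices (27): (27 of them)
  2-simplices (18): [0,1,5], [0,1,6], [0,2,5], [0,2,8], [0,4,6], [0,4,8], [1,3,4], [1,3,5], [1,4,7], [1,6,7], [2,3,6], [2,3,8], [2,5,7], [2,6,7], [3,4,6], [3,5,8], [4,7,8], [5,7,8]

so the chain groups are C_0 ≅ Z^9, C_1 ≅ Z^27, C_2 ≅ Z^18.

∂_1: C_1 → C_0 maps an edge to its endpoints' difference, ∂[p,q] = q − p. For instance
  ∂[4,6] = [6] − [4].
The 9×27 boundary matrix has rank 8 and Smith normal form diag(1,1,1,1,1,1,1,1).

The boundary map ∂_2: C_2 → C_1 acts by ∂[p,q,r] = [q,r] − [p,r] + [p,q]. For instance
  ∂[2,5,7] = [5,7] − [2,7] + [2,5],
  ∂[3,4,6] = [4,6] − [3,6] + [3,4].
The resulting 27×18 matrix has rank 18, and its Smith normal form has invariant factors (1,1,1,1,1,1,1,1,1,1,1,1,1,1,1,1,1,2).

Now H_k = ker ∂_k / im ∂_{k+1}, so:

  H_0: rank C_0 − rank ∂_1 = 9 − 8 = 1, and the invariant factors of ∂_1 are all 1, so H_0 ≅ Z.
  H_1: rank ker ∂_1 − rank ∂_2 = (27 − 8) − 18 = 1, and ∂_2 has invariant factor 2 > 1, so H_1 ≅ Z ⊕ Z/2Z.
  H_2: rank ker ∂_2 − rank ∂_3 = (18 − 18) − 0 = 0, and there is no ∂_3, so H_2 ≅ 0.

H_0 = Z,  H_1 = Z ⊕ Z/2Z,  H_2 = 0.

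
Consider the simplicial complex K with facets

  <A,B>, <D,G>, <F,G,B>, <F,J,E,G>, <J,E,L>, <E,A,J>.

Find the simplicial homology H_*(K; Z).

Fix the vertex order A < B < D < E < F < G < J < L and write every simplex with vertices in increasing order. Then dim K = 3 and the simplices of K are:

  0-simplices (8): A, B, D, E, F, G, J, L
  1-simplices (14): AB, AE, AJ, BF, BG, DG, EF, EG, EJ, EL, FG, FJ, GJ, JL
  2-simplices (7): AEJ, BFG, EFG, EFJ, EGJ, EJL, FGJ
  3-simplices (1): EFGJ

Hence C_0 ≅ Z^8, C_1 ≅ Z^14, C_2 ≅ Z^7, C_3 ≅ Z^1.

∂_1: C_1 → C_0 is given by ∂[p,q] = [q] − [p]. For instance
  ∂EF = F − E.
This gives a 8×14 integer matrix of rank 7; reducing to Smith normal form yields diagonal entries (1,1,1,1,1,1,1).

The boundary map ∂_2: C_2 → C_1 sends each 2-simplex [p,q,r] to [q,r] − [p,r] + [p,q]. For instance
  ∂AEJ = EJ − AJ + AE,
  ∂EFJ = FJ − EJ + EF.
As a 14×7 matrix over Z this has rank 6, with invariant factors (1,1,1,1,1,1).

The boundary map ∂_3: C_3 → C_2 sends each 3-simplex σ to the alternating sum Σ_i (−1)^i (σ with its i-th vertex removed). For instance
  ∂EFGJ = FGJ − EGJ + EFJ − EFG.
This gives a 7×1 integer matrix of rank 1; reducing to Smith normal form yields diagonal entries (1).

Now H_k = ker ∂_k / im ∂_{k+1}, so:

  H_0: rank C_0 − rank ∂_1 = 8 − 7 = 1, and the invariant factors of ∂_1 are all 1, so H_0 ≅ Z.
  H_1: rank ker ∂_1 − rank ∂_2 = (14 − 7) − 6 = 1, and the invariant factors of ∂_2 are all 1, so H_1 ≅ Z.
  H_2: rank ker ∂_2 − rank ∂_3 = (7 − 6) − 1 = 0, and the invariant factors of ∂_3 are all 1, so H_2 ≅ 0.
  H_3: rank ker ∂_3 − rank ∂_4 = (1 − 1) − 0 = 0, and there is no ∂_4, so H_3 ≅ 0.

As a check, the Euler characteristic is 8 − 14 + 7 − 1 = 0, which agrees with 1 − 1 + 0 − 0 = 0.

H_0 = Z,  H_1 = Z,  H_2 = 0,  H_3 = 0.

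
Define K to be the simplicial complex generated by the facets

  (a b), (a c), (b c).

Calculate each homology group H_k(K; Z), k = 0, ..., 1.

H_0 = Z,  H_1 = Z.

Take the total order a < b < c on the vertex set. Then K (dimension 1) consists of the simplices:

  0-simplices (3): a, b, c
  1-simplices (3): ab, ac, bc

so the chain groups are C_0 ≅ Z^3, C_1 ≅ Z^3.

The boundary map ∂_1: C_1 → C_0 maps an edge to its endpoints' difference, ∂[p,q] = q − p.
The resulting 3×3 matrix has rank 2, and its Smith normal form has invariant factors (1,1).

From H_k ≅ ker(∂_k) / im(∂_{k+1}) we obtain:

  H_0: rank C_0 − rank ∂_1 = 3 − 2 = 1, and the invariant factors of ∂_1 are all 1, so H_0 ≅ Z.
  H_1: rank ker ∂_1 − rank ∂_2 = (3 − 2) − 0 = 1, and there is no ∂_2, so H_1 ≅ Z.

(K is a triangulation of the circle S^1.)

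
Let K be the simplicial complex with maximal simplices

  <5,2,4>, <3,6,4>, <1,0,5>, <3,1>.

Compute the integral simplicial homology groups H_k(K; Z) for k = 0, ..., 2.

Order the vertices as 0 < 1 < 2 < 3 < 4 < 5 < 6. Listing each simplex with vertices in this order, K has dimension 2 with simplices:

  0-simplices (7): [0], [1], [2], [3], [4], [5], [6]
  1-simplices (10): [0,1], [0,5], [1,3], [1,5], [2,4], [2,5], [3,4], [3,6], [4,5], [4,6]
  2-simplices (3): [0,1,5], [2,4,5], [3,4,6]

giving chain groups C_0 ≅ Z^7, C_1 ≅ Z^10, C_2 ≅ Z^3.

∂_1: C_1 → C_0 sends each edge [p,q] (with p < q) to q − p. For instance
  ∂[1,3] = [3] − [1].
The 7×10 boundary matrix has rank 6 and Smith normal form diag(1,1,1,1,1,1).

Boundary ∂_2: C_2 → C_1 acts by ∂[p,q,r] = [q,r] − [p,r] + [p,q]. For instance
  ∂[0,1,5] = [1,5] − [0,5] + [0,1],
  ∂[2,4,5] = [4,5] − [2,5] + [2,4].
As a 10×3 matrix over Z this has rank 3, with invariant factors (1,1,1).

From H_k ≅ ker(∂_k) / im(∂_{k+1}) we obtain:

  H_0: rank C_0 − rank ∂_1 = 7 − 6 = 1, and the invariant factors of ∂_1 are all 1, so H_0 ≅ Z.
  H_1: rank ker ∂_1 − rank ∂_2 = (10 − 6) − 3 = 1, and the invariant factors of ∂_2 are all 1, so H_1 ≅ Z.
  H_2: rank ker ∂_2 − rank ∂_3 = (3 − 3) − 0 = 0, and there is no ∂_3, so H_2 ≅ 0.

H_0 = Z,  H_1 = Z,  H_2 = 0.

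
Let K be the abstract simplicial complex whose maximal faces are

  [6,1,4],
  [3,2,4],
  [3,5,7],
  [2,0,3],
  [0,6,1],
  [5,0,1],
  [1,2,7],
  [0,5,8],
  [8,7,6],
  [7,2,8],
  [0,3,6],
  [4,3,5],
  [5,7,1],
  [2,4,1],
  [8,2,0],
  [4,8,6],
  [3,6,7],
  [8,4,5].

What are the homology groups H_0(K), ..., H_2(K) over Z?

Order the vertices as 0 < 1 < 2 < 3 < 4 < 5 < 6 < 7 < 8. Listing each simplex with vertices in this order, K has dimension 2 with simplices:

  0-simplices (9): [0], [1], [2], [3], [4], [5], [6], [7], [8]
  1-simplices (27): (27 of them)
  2-simplices (18): [0,1,5], [0,1,6], [0,2,3], [0,2,8], [0,3,6], [0,5,8], [1,2,4], [1,2,7], [1,4,6], [1,5,7], [2,3,4], [2,7,8], [3,4,5], [3,5,7], [3,6,7], [4,5,8], [4,6,8], [6,7,8]

giving chain groups C_0 ≅ Z^9, C_1 ≅ Z^27, C_2 ≅ Z^18.

Boundary ∂_1: C_1 → C_0 is given by ∂[p,q] = [q] − [p]. For instance
  ∂[1,7] = [7] − [1].
This gives a 9×27 integer matrix of rank 8; reducing to Smith normal form yields diagonal entries (1,1,1,1,1,1,1,1).

The boundary map ∂_2: C_2 → C_1 maps a triangle to the signed sum of its edges. For instance
  ∂[0,1,6] = [1,6] − [0,6] + [0,1],
  ∂[3,6,7] = [6,7] − [3,7] + [3,6].
The 27×18 boundary matrix has rank 17 and Smith normal form diag(1,1,1,1,1,1,1,1,1,1,1,1,1,1,1,1,1).

Reading off H_k = ker ∂_k / im ∂_{k+1}:

  H_0: rank C_0 − rank ∂_1 = 9 − 8 = 1, and the invariant factors of ∂_1 are all 1, so H_0 ≅ Z.
  H_1: rank ker ∂_1 − rank ∂_2 = (27 − 8) − 17 = 2, and the invariant factors of ∂_2 are all 1, so H_1 ≅ Z^2.
  H_2: rank ker ∂_2 − rank ∂_3 = (18 − 17) − 0 = 1, and there is no ∂_3, so H_2 ≅ Z.

H_0 ≅ Z,  H_1 ≅ Z^2,  H_2 ≅ Z.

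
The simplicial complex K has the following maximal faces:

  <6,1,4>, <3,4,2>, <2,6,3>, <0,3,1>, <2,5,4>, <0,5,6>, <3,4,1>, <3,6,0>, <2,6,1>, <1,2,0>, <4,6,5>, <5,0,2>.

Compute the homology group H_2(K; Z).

H_2 ≅ 0.

We work with the vertex ordering 0 < 1 < 2 < 3 < 4 < 5 < 6. The simplices of K, each written with vertices in increasing order, are:

  0-simplices (7): [0], [1], [2], [3], [4], [5], [6]
  1-simplices (18): [0,1], [0,2], [0,3], [0,5], [0,6], [1,2], [1,3], [1,4], [1,6], [2,3], [2,4], [2,5], [2,6], [3,4], [3,6], [4,5], [4,6], [5,6]
  2-simplices (12): [0,1,2], [0,1,3], [0,2,5], [0,3,6], [0,5,6], [1,2,6], [1,3,4], [1,4,6], [2,3,4], [2,3,6], [2,4,5], [4,5,6]

Hence C_0 ≅ Z^7, C_1 ≅ Z^18, C_2 ≅ Z^12.

Boundary ∂_1: C_1 → C_0 is given by ∂[p,q] = [q] − [p].
The 7×18 boundary matrix has rank 6 and Smith normal form diag(1,1,1,1,1,1).

The boundary map ∂_2: C_2 → C_1 acts by ∂[p,q,r] = [q,r] − [p,r] + [p,q]. For instance
  ∂[1,4,6] = [4,6] − [1,6] + [1,4],
  ∂[2,4,5] = [4,5] − [2,5] + [2,4].
The resulting 18×12 matrix has rank 12, and its Smith normal form has invariant factors (1,1,1,1,1,1,1,1,1,1,1,2).

Reading off H_k = ker ∂_k / im ∂_{k+1}:

  H_2: rank ker ∂_2 − rank ∂_3 = (12 − 12) − 0 = 0, and there is no ∂_3, so H_2 ≅ 0.

(K is a triangulation of the real projective plane RP^2.)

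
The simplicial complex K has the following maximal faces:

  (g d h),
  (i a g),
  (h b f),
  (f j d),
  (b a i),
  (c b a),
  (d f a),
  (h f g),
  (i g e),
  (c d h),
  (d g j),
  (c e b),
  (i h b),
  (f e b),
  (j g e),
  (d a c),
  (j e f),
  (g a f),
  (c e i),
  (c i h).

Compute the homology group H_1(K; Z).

We work with the vertex ordering a < b < c < d < e < f < g < h < i < j. The simplices of K, each written with vertices in increasing order, are:

  0-simplices (10): a, b, c, d, e, f, g, h, i, j
  1-simplices (30): ab, ac, ad, af, ag, ai, bc, be, bf, bh, bi, cd, ce, ch, ci, df, dg, dh, dj, ef, eg, ei, ej, fg, fh, fj, gh, gi, gj, hi
  2-simplices (20): abc, abi, acd, adf, afg, agi, bce, bef, bfh, bhi, cdh, cei, chi, dfj, dgh, dgj, efj, egi, egj, fgh

so the chain groups are C_0 ≅ Z^10, C_1 ≅ Z^30, C_2 ≅ Z^20.

Boundary ∂_1: C_1 → C_0 maps an edge to its endpoints' difference, ∂[p,q] = q − p.
As a 10×30 matrix over Z this has rank 9, with invariant factors (1,1,1,1,1,1,1,1,1).

Boundary ∂_2: C_2 → C_1 acts by ∂[p,q,r] = [q,r] − [p,r] + [p,q]. For instance
  ∂cei = ei − ci + ce,
  ∂efj = fj − ej + ef.
As a 30×20 matrix over Z this has rank 20, with invariant factors (1,1,1,1,1,1,1,1,1,1,1,1,1,1,1,1,1,1,1,2).

Computing H_k = (kernel of ∂_k) / (image of ∂_{k+1}):

  H_1: rank ker ∂_1 − rank ∂_2 = (30 − 9) − 20 = 1, and ∂_2 has invariant factor 2 > 1, so H_1 ≅ Z ⊕ Z/2.

(K is a triangulation of the Klein bottle.)

H_1 ≅ Z ⊕ Z/2.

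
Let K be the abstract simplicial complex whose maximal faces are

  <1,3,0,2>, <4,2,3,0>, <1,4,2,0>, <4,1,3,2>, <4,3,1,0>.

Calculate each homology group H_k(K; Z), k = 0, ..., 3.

H_0 ≅ Z,  H_1 = 0,  H_2 = 0,  H_3 ≅ Z.

Fix the vertex order 0 < 1 < 2 < 3 < 4 and write every simplex with vertices in increasing order. Then dim K = 3 and the simplices of K are:

  0-simplices (5): [0], [1], [2], [3], [4]
  1-simplices (10): [0,1], [0,2], [0,3], [0,4], [1,2], [1,3], [1,4], [2,3], [2,4], [3,4]
  2-simplices (10): [0,1,2], [0,1,3], [0,1,4], [0,2,3], [0,2,4], [0,3,4], [1,2,3], [1,2,4], [1,3,4], [2,3,4]
  3-simplices (5): [0,1,2,3], [0,1,2,4], [0,1,3,4], [0,2,3,4], [1,2,3,4]

Hence C_0 ≅ Z^5, C_1 ≅ Z^10, C_2 ≅ Z^10, C_3 ≅ Z^5.

∂_1: C_1 → C_0 sends each edge [p,q] (with p < q) to q − p.
This gives a 5×10 integer matrix of rank 4; reducing to Smith normal form yields diagonal entries (1,1,1,1).

The boundary map ∂_2: C_2 → C_1 sends each 2-simplex [p,q,r] to [q,r] − [p,r] + [p,q]. For instance
  ∂[0,1,4] = [1,4] − [0,4] + [0,1],
  ∂[0,2,4] = [2,4] − [0,4] + [0,2].
The resulting 10×10 matrix has rank 6, and its Smith normal form has invariant factors (1,1,1,1,1,1).

∂_3: C_3 → C_2 sends each 3-simplex σ to the alternating sum Σ_i (−1)^i (σ with its i-th vertex removed). For instance
  ∂[0,2,3,4] = [2,3,4] − [0,3,4] + [0,2,4] − [0,2,3],
  ∂[0,1,2,3] = [1,2,3] − [0,2,3] + [0,1,3] − [0,1,2].
The 10×5 boundary matrix has rank 4 and Smith normal form diag(1,1,1,1).

Computing H_k = (kernel of ∂_k) / (image of ∂_{k+1}):

  H_0: rank C_0 − rank ∂_1 = 5 − 4 = 1, and the invariant factors of ∂_1 are all 1, so H_0 ≅ Z.
  H_1: rank ker ∂_1 − rank ∂_2 = (10 − 4) − 6 = 0, and the invariant factors of ∂_2 are all 1, so H_1 ≅ 0.
  H_2: rank ker ∂_2 − rank ∂_3 = (10 − 6) − 4 = 0, and the invariant factors of ∂_3 are all 1, so H_2 ≅ 0.
  H_3: rank ker ∂_3 − rank ∂_4 = (5 − 4) − 0 = 1, and there is no ∂_4, so H_3 ≅ Z.

As a check, the Euler characteristic is 5 − 10 + 10 − 5 = 0, which agrees with 1 − 0 + 0 − 1 = 0.
(K is a triangulation of the 3-sphere S^3.)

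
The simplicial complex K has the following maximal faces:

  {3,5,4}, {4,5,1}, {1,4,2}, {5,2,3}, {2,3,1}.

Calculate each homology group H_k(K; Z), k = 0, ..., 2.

H_0 ≅ Z,  H_1 ≅ Z,  H_2 = 0.

K has 5 vertices, 10 edges, 5 triangles.
rank ∂_0 = 0, rank ∂_1 = 4 ⇒ b_0 = 5 − 0 − 4 = 1; all invariant factors of ∂_1 are 1 so no torsion. So H_0 ≅ Z.
rank ∂_1 = 4, rank ∂_2 = 5 ⇒ b_1 = 10 − 4 − 5 = 1; all invariant factors of ∂_2 are 1 so no torsion. So H_1 ≅ Z.
rank ∂_2 = 5, rank ∂_3 = 0 ⇒ b_2 = 5 − 5 − 0 = 0. So H_2 ≅ 0.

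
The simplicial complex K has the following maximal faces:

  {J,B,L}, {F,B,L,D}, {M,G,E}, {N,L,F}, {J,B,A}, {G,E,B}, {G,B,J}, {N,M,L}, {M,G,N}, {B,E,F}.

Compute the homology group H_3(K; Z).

H_3 = 0.

Fix the vertex order A < B < D < E < F < G < J < L < M < N and write every simplex with vertices in increasing order. Then dim K = 3 and the simplices of K are:

  0-simplices (10): A, B, D, E, F, G, J, L, M, N
  1-simplices (22): AB, AJ, BD, BE, BF, BG, BJ, BL, DF, DL, EF, EG, EM, FL, FN, GJ, GM, GN, JL, LM, LN, MN
  2-simplices (13): ABJ, BDF, BDL, BEF, BEG, BFL, BGJ, BJL, DFL, EGM, FLN, GMN, LMN
  3-simplices (1): BDFL

Hence C_0 ≅ Z^10, C_1 ≅ Z^22, C_2 ≅ Z^13, C_3 ≅ Z^1.

The boundary map ∂_1: C_1 → C_0 is given by ∂[p,q] = [q] − [p]. For instance
  ∂BJ = J − B.
As a 10×22 matrix over Z this has rank 9, with invariant factors (1,1,1,1,1,1,1,1,1).

Boundary ∂_2: C_2 → C_1 acts by ∂[p,q,r] = [q,r] − [p,r] + [p,q]. For instance
  ∂BEG = EG − BG + BE,
  ∂BFL = FL − BL + BF.
As a 22×13 matrix over Z this has rank 12, with invariant factors (1,1,1,1,1,1,1,1,1,1,1,1).

The boundary map ∂_3: C_3 → C_2 sends each 3-simplex σ to the alternating sum Σ_i (−1)^i (σ with its i-th vertex removed). For instance
  ∂BDFL = DFL − BFL + BDL − BDF.
The resulting 13×1 matrix has rank 1, and its Smith normal form has invariant factors (1).

Computing H_k = (kernel of ∂_k) / (image of ∂_{k+1}):

  H_3: rank ker ∂_3 − rank ∂_4 = (1 − 1) − 0 = 0, and there is no ∂_4, so H_3 ≅ 0.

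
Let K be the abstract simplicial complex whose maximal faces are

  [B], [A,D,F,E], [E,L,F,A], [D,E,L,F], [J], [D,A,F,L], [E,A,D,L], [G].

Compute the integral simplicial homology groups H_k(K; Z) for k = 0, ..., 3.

Order the vertices as A < B < D < E < F < G < J < L. Listing each simplex with vertices in this order, K has dimension 3 with simplices:

  0-simplices (8): A, B, D, E, F, G, J, L
  1-simplices (10): AD, AE, AF, AL, DE, DF, DL, EF, EL, FL
  2-simplices (10): ADE, ADF, ADL, AEF, AEL, AFL, DEF, DEL, DFL, EFL
  3-simplices (5): ADEF, ADEL, ADFL, AEFL, DEFL

Hence C_0 ≅ Z^8, C_1 ≅ Z^10, C_2 ≅ Z^10, C_3 ≅ Z^5.

The boundary map ∂_1: C_1 → C_0 sends each edge [p,q] (with p < q) to q − p.
This gives a 8×10 integer matrix of rank 4; reducing to Smith normal form yields diagonal entries (1,1,1,1).

∂_2: C_2 → C_1 acts by ∂[p,q,r] = [q,r] − [p,r] + [p,q]. For instance
  ∂DEF = EF − DF + DE,
  ∂ADF = DF − AF + AD.
This gives a 10×10 integer matrix of rank 6; reducing to Smith normal form yields diagonal entries (1,1,1,1,1,1).

∂_3: C_3 → C_2 sends each 3-simplex σ to the alternating sum Σ_i (−1)^i (σ with its i-th vertex removed). For instance
  ∂AEFL = EFL − AFL + AEL − AEF,
  ∂DEFL = EFL − DFL + DEL − DEF.
The resulting 10×5 matrix has rank 4, and its Smith normal form has invariant factors (1,1,1,1).

Now H_k = ker ∂_k / im ∂_{k+1}, so:

  H_0: rank C_0 − rank ∂_1 = 8 − 4 = 4, and the invariant factors of ∂_1 are all 1, so H_0 = Z^4.
  H_1: rank ker ∂_1 − rank ∂_2 = (10 − 4) − 6 = 0, and the invariant factors of ∂_2 are all 1, so H_1 = 0.
  H_2: rank ker ∂_2 − rank ∂_3 = (10 − 6) − 4 = 0, and the invariant factors of ∂_3 are all 1, so H_2 = 0.
  H_3: rank ker ∂_3 − rank ∂_4 = (5 − 4) − 0 = 1, and there is no ∂_4, so H_3 = Z.

As a check, the Euler characteristic is 8 − 10 + 10 − 5 = 3, which agrees with 4 − 0 + 0 − 1 = 3.
(K is a triangulation of the disjoint union of the 3-sphere S^3 and a set of 3 points.)

H_0 = Z^4,  H_1 = 0,  H_2 = 0,  H_3 = Z.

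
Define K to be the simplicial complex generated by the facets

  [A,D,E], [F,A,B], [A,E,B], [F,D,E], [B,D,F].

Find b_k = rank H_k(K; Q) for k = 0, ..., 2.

Fix the vertex order A < B < D < E < F and write every simplex with vertices in increasing order. Then dim K = 2 and the simplices of K are:

  0-simplices (5): A, B, D, E, F
  1-simplices (10): AB, AD, AE, AF, BD, BE, BF, DE, DF, EF
  2-simplices (5): ABE, ABF, ADE, BDF, DEF

Hence C_0 ≅ Z^5, C_1 ≅ Z^10, C_2 ≅ Z^5.

The boundary map ∂_1: C_1 → C_0 is given by ∂[p,q] = [q] − [p]. For instance
  ∂AD = D − A.
This gives a 5×10 integer matrix of rank 4; reducing to Smith normal form yields diagonal entries (1,1,1,1).

The boundary map ∂_2: C_2 → C_1 maps a triangle to the signed sum of its edges. For instance
  ∂ABE = BE − AE + AB,
  ∂DEF = EF − DF + DE.
This gives a 10×5 integer matrix of rank 5; reducing to Smith normal form yields diagonal entries (1,1,1,1,1).

Now H_k = ker ∂_k / im ∂_{k+1}, so:

  H_0: rank C_0 − rank ∂_1 = 5 − 4 = 1, and the invariant factors of ∂_1 are all 1, so H_0 = Z.
  H_1: rank ker ∂_1 − rank ∂_2 = (10 − 4) − 5 = 1, and the invariant factors of ∂_2 are all 1, so H_1 = Z.
  H_2: rank ker ∂_2 − rank ∂_3 = (5 − 5) − 0 = 0, and there is no ∂_3, so H_2 = 0.

As a check, the Euler characteristic is 5 − 10 + 5 = 0, which agrees with 1 − 1 + 0 = 0.

Hence the Betti numbers are b_0 = 1, b_1 = 1, b_2 = 0.

b_0 = 1, b_1 = 1, b_2 = 0.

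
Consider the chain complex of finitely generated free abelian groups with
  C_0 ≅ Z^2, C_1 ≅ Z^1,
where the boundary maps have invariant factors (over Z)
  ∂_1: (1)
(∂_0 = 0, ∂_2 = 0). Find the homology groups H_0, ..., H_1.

H_0: b_0 = 2 − 0 − 1 = 1; torsion from ∂_1 factors > 1: none. So H_0 = Z.
H_1: b_1 = 1 − 1 − 0 = 0; torsion from ∂_2 factors > 1: none. So H_1 = 0.

H_0 = Z,  H_1 = 0.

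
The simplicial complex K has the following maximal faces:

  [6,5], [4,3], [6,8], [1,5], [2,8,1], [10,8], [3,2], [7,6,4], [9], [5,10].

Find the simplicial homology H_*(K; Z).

Fix the vertex order 1 < 2 < 3 < 4 < 5 < 6 < 7 < 8 < 9 < 10 and write every simplex with vertices in increasing order. Then dim K = 2 and the simplices of K are:

  0-simplices (10): [1], [2], [3], [4], [5], [6], [7], [8], [9], [10]
  1-simplices (13): [1,2], [1,5], [1,8], [2,3], [2,8], [3,4], [4,6], [4,7], [5,6], [5,10], [6,7], [6,8], [8,10]
  2-simplices (2): [1,2,8], [4,6,7]

so the chain groups are C_0 ≅ Z^10, C_1 ≅ Z^13, C_2 ≅ Z^2.

∂_1: C_1 → C_0 is given by ∂[p,q] = [q] − [p]. For instance
  ∂[5,6] = [6] − [5].
The resulting 10×13 matrix has rank 8, and its Smith normal form has invariant factors (1,1,1,1,1,1,1,1).

∂_2: C_2 → C_1 sends each 2-simplex [p,q,r] to [q,r] − [p,r] + [p,q]. For instance
  ∂[4,6,7] = [6,7] − [4,7] + [4,6],
  ∂[1,2,8] = [2,8] − [1,8] + [1,2].
As a 13×2 matrix over Z this has rank 2, with invariant factors (1,1).

Computing H_k = (kernel of ∂_k) / (image of ∂_{k+1}):

  H_0: rank C_0 − rank ∂_1 = 10 − 8 = 2, and the invariant factors of ∂_1 are all 1, so H_0 ≅ Z^2.
  H_1: rank ker ∂_1 − rank ∂_2 = (13 − 8) − 2 = 3, and the invariant factors of ∂_2 are all 1, so H_1 ≅ Z^3.
  H_2: rank ker ∂_2 − rank ∂_3 = (2 − 2) − 0 = 0, and there is no ∂_3, so H_2 ≅ 0.

As a check, the Euler characteristic is 10 − 13 + 2 = -1, which agrees with 2 − 3 + 0 = -1.

H_0 = Z^2,  H_1 = Z^3,  H_2 = 0.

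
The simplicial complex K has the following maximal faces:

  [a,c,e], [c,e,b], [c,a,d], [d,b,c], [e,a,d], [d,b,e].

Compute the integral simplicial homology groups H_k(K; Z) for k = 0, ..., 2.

H_0 = Z,  H_1 = 0,  H_2 = Z.

K has 5 vertices, 9 edges, 6 triangles.
rank ∂_0 = 0, rank ∂_1 = 4 ⇒ b_0 = 5 − 0 − 4 = 1; all invariant factors of ∂_1 are 1 so no torsion. So H_0 = Z.
rank ∂_1 = 4, rank ∂_2 = 5 ⇒ b_1 = 9 − 4 − 5 = 0; all invariant factors of ∂_2 are 1 so no torsion. So H_1 = 0.
rank ∂_2 = 5, rank ∂_3 = 0 ⇒ b_2 = 6 − 5 − 0 = 1. So H_2 = Z.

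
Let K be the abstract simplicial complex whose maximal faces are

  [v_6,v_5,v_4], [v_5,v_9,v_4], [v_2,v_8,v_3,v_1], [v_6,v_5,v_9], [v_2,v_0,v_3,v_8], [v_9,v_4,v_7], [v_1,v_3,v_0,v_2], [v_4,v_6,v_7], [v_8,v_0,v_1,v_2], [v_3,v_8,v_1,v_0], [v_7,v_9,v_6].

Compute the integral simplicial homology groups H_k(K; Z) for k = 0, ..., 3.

K has 10 vertices, 19 edges, 16 triangles, 5 3-simplices.
rank ∂_0 = 0, rank ∂_1 = 8 ⇒ b_0 = 10 − 0 − 8 = 2; all invariant factors of ∂_1 are 1 so no torsion. So H_0 = Z^2.
rank ∂_1 = 8, rank ∂_2 = 11 ⇒ b_1 = 19 − 8 − 11 = 0; all invariant factors of ∂_2 are 1 so no torsion. So H_1 = 0.
rank ∂_2 = 11, rank ∂_3 = 4 ⇒ b_2 = 16 − 11 − 4 = 1; all invariant factors of ∂_3 are 1 so no torsion. So H_2 = Z.
rank ∂_3 = 4, rank ∂_4 = 0 ⇒ b_3 = 5 − 4 − 0 = 1. So H_3 = Z.

H_0 = Z^2,  H_1 = 0,  H_2 = Z,  H_3 = Z.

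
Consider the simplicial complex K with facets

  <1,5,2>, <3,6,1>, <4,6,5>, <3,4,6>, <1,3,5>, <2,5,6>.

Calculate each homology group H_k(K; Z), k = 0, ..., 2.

We work with the vertex ordering 1 < 2 < 3 < 4 < 5 < 6. The simplices of K, each written with vertices in increasing order, are:

  0-simplices (6): [1], [2], [3], [4], [5], [6]
  1-simplices (12): [1,2], [1,3], [1,5], [1,6], [2,5], [2,6], [3,4], [3,5], [3,6], [4,5], [4,6], [5,6]
  2-simplices (6): [1,2,5], [1,3,5], [1,3,6], [2,5,6], [3,4,6], [4,5,6]

Hence C_0 ≅ Z^6, C_1 ≅ Z^12, C_2 ≅ Z^6.

Boundary ∂_1: C_1 → C_0 maps an edge to its endpoints' difference, ∂[p,q] = q − p. For instance
  ∂[2,5] = [5] − [2].
The resulting 6×12 matrix has rank 5, and its Smith normal form has invariant factors (1,1,1,1,1).

The boundary map ∂_2: C_2 → C_1 sends each 2-simplex [p,q,r] to [q,r] − [p,r] + [p,q]. For instance
  ∂[1,2,5] = [2,5] − [1,5] + [1,2],
  ∂[4,5,6] = [5,6] − [4,6] + [4,5].
As a 12×6 matrix over Z this has rank 6, with invariant factors (1,1,1,1,1,1).

Now H_k = ker ∂_k / im ∂_{k+1}, so:

  H_0: rank C_0 − rank ∂_1 = 6 − 5 = 1, and the invariant factors of ∂_1 are all 1, so H_0 ≅ Z.
  H_1: rank ker ∂_1 − rank ∂_2 = (12 − 5) − 6 = 1, and the invariant factors of ∂_2 are all 1, so H_1 ≅ Z.
  H_2: rank ker ∂_2 − rank ∂_3 = (6 − 6) − 0 = 0, and there is no ∂_3, so H_2 ≅ 0.

(K is a triangulation of the cylinder S^1 x I.)

H_0 ≅ Z,  H_1 ≅ Z,  H_2 = 0.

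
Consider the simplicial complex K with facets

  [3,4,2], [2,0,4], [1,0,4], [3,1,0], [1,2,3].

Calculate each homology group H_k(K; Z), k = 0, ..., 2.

H_0 ≅ Z,  H_1 ≅ Z,  H_2 = 0.

K has 5 vertices, 10 edges, 5 triangles.
rank ∂_0 = 0, rank ∂_1 = 4 ⇒ b_0 = 5 − 0 − 4 = 1; all invariant factors of ∂_1 are 1 so no torsion. So H_0 = Z.
rank ∂_1 = 4, rank ∂_2 = 5 ⇒ b_1 = 10 − 4 − 5 = 1; all invariant factors of ∂_2 are 1 so no torsion. So H_1 = Z.
rank ∂_2 = 5, rank ∂_3 = 0 ⇒ b_2 = 5 − 5 − 0 = 0. So H_2 = 0.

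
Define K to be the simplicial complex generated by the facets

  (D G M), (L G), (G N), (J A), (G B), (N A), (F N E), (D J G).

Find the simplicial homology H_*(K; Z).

H_0 = Z,  H_1 = Z,  H_2 = 0.

Take the total order A < B < D < E < F < G < J < L < M < N on the vertex set. Then K (dimension 2) consists of the simplices:

  0-simplices (10): A, B, D, E, F, G, J, L, M, N
  1-simplices (13): AJ, AN, BG, DG, DJ, DM, EF, EN, FN, GJ, GL, GM, GN
  2-simplices (3): DGJ, DGM, EFN

so the chain groups are C_0 ≅ Z^10, C_1 ≅ Z^13, C_2 ≅ Z^3.

∂_1: C_1 → C_0 is given by ∂[p,q] = [q] − [p]. For instance
  ∂AJ = J − A.
The resulting 10×13 matrix has rank 9, and its Smith normal form has invariant factors (1,1,1,1,1,1,1,1,1).

∂_2: C_2 → C_1 sends each 2-simplex [p,q,r] to [q,r] − [p,r] + [p,q]. For instance
  ∂DGM = GM − DM + DG,
  ∂EFN = FN − EN + EF.
As a 13×3 matrix over Z this has rank 3, with invariant factors (1,1,1).

From H_k ≅ ker(∂_k) / im(∂_{k+1}) we obtain:

  H_0: rank C_0 − rank ∂_1 = 10 − 9 = 1, and the invariant factors of ∂_1 are all 1, so H_0 = Z.
  H_1: rank ker ∂_1 − rank ∂_2 = (13 − 9) − 3 = 1, and the invariant factors of ∂_2 are all 1, so H_1 = Z.
  H_2: rank ker ∂_2 − rank ∂_3 = (3 − 3) − 0 = 0, and there is no ∂_3, so H_2 = 0.

As a check, the Euler characteristic is 10 − 13 + 3 = 0, which agrees with 1 − 1 + 0 = 0.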